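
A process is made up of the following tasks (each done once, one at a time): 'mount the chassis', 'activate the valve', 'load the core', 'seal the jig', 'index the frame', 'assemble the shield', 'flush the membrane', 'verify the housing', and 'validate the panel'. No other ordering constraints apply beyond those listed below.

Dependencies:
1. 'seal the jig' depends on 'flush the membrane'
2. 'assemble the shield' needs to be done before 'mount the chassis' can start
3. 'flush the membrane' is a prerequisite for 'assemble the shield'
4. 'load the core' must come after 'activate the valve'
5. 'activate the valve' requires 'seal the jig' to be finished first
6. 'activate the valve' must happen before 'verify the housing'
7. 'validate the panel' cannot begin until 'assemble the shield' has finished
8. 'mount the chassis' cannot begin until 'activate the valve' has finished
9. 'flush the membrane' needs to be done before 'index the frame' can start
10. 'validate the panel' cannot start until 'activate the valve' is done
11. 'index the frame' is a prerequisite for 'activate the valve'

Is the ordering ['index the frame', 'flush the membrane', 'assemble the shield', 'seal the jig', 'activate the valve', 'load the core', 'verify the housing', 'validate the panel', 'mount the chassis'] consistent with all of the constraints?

In the proposed order, 'index the frame' appears before 'flush the membrane'.
But one of the constraints requires 'flush the membrane' before 'index the frame', so this ordering violates it.

No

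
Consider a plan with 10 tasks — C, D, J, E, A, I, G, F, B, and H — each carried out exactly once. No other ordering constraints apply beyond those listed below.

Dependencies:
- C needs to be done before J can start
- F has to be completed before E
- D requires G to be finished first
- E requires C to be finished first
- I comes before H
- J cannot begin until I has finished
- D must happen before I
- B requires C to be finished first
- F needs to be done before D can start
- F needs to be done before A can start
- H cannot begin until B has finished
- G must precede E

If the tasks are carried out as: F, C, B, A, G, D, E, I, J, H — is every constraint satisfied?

Going through the constraints one by one, each required predecessor appears earlier in the sequence than its dependent — e.g. B (position 3) is before H (position 10), as required.

Yes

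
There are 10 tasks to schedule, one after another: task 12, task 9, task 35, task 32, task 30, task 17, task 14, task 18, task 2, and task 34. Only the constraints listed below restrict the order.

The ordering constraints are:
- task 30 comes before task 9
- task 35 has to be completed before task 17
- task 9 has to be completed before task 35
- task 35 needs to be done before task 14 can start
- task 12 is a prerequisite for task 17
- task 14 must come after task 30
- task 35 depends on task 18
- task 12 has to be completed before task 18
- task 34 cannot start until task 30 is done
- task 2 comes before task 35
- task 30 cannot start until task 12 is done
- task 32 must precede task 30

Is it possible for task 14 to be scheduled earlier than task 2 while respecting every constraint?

Following task 2 → task 35 → task 14, task 2 must precede task 14 in every valid ordering.
Hence task 14 can never be scheduled before task 2.

No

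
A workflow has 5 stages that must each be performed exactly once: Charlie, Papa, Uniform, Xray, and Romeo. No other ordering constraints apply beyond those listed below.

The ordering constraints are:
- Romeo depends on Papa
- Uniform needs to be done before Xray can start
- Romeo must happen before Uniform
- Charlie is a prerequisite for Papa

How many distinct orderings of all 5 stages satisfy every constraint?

Charlie is the only stage with nothing required before it, so every ordering starts there.
Every stage is then forced in turn, so only 1 complete ordering is consistent with the constraints.

1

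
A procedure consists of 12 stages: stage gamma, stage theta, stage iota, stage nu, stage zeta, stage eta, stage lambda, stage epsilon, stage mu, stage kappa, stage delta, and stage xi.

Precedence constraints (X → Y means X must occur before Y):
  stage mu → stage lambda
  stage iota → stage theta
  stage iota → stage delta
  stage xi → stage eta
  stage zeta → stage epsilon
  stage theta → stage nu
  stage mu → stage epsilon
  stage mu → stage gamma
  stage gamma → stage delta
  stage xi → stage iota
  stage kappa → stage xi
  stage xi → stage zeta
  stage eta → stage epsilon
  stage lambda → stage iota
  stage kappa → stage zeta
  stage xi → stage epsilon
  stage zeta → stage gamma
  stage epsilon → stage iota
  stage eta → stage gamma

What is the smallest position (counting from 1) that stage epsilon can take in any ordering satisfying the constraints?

6

Every stage that must precede stage epsilon has to come before it. Tracing all chains that end at stage epsilon, those stages are: stage zeta, stage eta, stage mu, stage kappa, stage xi — 5 in total.
With 5 mandatory predecessors, the earliest stage epsilon can sit is position 5+1 = 6, and placing just those 5 first achieves it.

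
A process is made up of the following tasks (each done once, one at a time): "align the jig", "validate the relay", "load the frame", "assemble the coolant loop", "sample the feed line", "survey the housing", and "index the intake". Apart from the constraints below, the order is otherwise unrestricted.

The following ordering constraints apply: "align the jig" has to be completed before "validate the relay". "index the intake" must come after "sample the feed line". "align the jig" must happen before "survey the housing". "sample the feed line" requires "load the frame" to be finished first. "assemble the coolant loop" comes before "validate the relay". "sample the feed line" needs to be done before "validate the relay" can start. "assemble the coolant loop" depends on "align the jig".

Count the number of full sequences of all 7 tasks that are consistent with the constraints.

The tasks with no prerequisites are "align the jig", "load the frame"; any of them can be placed first.
Counting all ways to extend the partial order to a total order gives 82.

82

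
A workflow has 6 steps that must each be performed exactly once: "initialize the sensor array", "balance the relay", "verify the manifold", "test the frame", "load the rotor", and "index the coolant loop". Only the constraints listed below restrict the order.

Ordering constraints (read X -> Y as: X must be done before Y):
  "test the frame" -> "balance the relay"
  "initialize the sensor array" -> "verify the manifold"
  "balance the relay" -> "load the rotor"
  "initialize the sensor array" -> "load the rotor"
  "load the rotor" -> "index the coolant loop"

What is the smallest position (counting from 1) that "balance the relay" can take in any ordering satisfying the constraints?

2

The only step forced before "balance the relay" (directly or transitively) is "test the frame".
So at minimum 1 step comes before "balance the relay", putting "balance the relay" no earlier than position 2. That position is achievable by scheduling exactly that predecessor first.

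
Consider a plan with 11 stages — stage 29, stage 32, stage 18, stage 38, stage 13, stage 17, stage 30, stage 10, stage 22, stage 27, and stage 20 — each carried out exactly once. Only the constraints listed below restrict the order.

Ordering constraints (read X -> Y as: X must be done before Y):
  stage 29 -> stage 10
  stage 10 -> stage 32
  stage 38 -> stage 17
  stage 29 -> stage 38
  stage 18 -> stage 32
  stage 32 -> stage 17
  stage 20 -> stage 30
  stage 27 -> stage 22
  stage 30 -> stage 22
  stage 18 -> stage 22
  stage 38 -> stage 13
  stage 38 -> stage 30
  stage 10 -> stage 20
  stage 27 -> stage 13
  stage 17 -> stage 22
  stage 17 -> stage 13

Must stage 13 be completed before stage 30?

No

No chain of constraints connects stage 13 to stage 30 in either direction.
So stage 13 can come before stage 30 or after — it is not forced.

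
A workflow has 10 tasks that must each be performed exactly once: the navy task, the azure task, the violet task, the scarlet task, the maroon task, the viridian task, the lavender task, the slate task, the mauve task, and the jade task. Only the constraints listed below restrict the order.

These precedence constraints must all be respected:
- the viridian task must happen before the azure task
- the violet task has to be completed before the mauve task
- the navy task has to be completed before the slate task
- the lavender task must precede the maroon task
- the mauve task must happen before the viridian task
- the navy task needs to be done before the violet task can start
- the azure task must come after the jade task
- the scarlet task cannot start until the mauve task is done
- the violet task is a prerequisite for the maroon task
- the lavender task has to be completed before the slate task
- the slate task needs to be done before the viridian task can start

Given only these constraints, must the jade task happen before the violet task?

The jade task and the violet task are not related by any chain of constraints.
So the jade task can come before the violet task or after — it is not forced.

No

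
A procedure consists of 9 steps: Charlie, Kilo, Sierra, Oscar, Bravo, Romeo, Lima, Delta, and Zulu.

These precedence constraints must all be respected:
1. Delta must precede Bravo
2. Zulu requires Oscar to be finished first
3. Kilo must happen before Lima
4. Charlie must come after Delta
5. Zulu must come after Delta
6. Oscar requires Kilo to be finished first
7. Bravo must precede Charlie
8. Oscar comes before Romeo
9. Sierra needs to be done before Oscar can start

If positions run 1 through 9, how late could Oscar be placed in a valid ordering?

7

The steps that are forced after Oscar, directly or by a chain of constraints, are Romeo, Zulu. That's 2 steps.
With 2 mandatory successors out of 9 steps total, the latest slot for Oscar is 9−2 = 7, and it's reachable by doing all non-successors before Oscar.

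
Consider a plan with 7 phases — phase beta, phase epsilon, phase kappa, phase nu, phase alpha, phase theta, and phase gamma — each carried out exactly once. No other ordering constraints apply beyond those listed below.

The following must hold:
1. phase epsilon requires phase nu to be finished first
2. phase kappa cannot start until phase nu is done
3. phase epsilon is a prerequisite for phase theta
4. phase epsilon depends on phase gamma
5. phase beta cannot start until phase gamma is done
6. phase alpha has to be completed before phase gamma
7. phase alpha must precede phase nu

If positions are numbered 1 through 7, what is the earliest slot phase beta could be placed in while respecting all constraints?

3

The phases that are forced before phase beta, directly or transitively, are phase alpha, phase gamma. That's 2 phases.
So at minimum 2 phases come before phase beta, putting phase beta no earlier than position 3. That position is achievable by scheduling exactly those predecessors first.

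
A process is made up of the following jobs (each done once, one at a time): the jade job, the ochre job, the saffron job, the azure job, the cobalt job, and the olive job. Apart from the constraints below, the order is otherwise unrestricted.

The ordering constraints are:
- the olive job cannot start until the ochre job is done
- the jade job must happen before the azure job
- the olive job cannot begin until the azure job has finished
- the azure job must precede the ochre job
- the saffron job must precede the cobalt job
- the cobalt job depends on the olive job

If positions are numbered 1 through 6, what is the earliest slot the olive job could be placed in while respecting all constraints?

4

Working backwards through the constraints from the olive job, its full set of required predecessors is the jade job, the ochre job, the azure job — 3 of them.
With 3 mandatory predecessors, the earliest the olive job can sit is position 3+1 = 4, and placing just those 3 first achieves it.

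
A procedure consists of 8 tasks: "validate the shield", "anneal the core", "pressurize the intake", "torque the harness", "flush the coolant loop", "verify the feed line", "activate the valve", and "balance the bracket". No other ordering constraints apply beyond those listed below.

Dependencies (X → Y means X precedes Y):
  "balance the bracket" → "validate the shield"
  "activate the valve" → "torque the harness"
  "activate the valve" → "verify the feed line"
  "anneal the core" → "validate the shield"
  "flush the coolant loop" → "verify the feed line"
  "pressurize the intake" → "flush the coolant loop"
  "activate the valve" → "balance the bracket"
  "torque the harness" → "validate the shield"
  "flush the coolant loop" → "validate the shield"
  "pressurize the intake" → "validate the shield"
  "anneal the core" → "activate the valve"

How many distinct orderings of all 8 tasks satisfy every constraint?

92

The tasks with no prerequisites are "anneal the core", "pressurize the intake"; any of them can be placed first.
Enumerating by repeatedly choosing an available task (one whose prerequisites are all placed) gives 92 distinct complete orderings.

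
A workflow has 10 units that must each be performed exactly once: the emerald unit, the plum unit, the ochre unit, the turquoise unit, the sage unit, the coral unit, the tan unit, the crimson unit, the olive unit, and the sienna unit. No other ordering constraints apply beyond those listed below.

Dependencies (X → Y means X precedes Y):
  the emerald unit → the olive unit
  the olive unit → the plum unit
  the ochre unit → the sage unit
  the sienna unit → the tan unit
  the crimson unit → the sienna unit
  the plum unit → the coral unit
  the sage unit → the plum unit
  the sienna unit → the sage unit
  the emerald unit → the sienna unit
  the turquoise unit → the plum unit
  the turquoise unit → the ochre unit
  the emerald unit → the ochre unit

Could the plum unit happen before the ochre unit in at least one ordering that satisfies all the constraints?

The constraints give a chain the ochre unit → the sage unit → the plum unit, which forces the ochre unit before the plum unit.
So no valid ordering can have the plum unit before the ochre unit.

No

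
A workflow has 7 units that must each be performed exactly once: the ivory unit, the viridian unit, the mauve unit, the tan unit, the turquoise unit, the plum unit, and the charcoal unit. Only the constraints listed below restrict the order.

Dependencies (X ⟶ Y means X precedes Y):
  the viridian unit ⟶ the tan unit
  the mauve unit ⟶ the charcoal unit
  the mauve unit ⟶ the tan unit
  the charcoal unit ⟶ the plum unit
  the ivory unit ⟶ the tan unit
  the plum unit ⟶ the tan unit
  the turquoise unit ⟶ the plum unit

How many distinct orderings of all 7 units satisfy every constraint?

90

The units with no prerequisites are the ivory unit, the viridian unit, the mauve unit, the turquoise unit; any of them can be placed first.
Counting all ways to extend the partial order to a total order gives 90.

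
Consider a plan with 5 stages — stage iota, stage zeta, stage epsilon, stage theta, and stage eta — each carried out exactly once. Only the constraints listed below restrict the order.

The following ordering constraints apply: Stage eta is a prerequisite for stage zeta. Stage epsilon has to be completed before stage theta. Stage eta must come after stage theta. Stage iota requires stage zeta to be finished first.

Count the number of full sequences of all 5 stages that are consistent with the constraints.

1

Only stage epsilon has no prerequisites, so it must go first.
Continuing from there, at each step only one stage has all its prerequisites placed, so the ordering is fully determined — there is exactly 1.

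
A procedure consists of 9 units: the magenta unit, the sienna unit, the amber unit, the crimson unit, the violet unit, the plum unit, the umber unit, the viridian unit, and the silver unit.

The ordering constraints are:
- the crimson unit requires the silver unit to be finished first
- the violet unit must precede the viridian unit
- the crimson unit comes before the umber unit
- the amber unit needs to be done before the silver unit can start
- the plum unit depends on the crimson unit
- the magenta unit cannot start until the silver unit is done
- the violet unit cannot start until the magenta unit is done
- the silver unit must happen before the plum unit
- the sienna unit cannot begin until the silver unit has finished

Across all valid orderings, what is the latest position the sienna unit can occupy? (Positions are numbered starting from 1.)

9

The sienna unit has no required successors, so nothing stops it from going last (position 9).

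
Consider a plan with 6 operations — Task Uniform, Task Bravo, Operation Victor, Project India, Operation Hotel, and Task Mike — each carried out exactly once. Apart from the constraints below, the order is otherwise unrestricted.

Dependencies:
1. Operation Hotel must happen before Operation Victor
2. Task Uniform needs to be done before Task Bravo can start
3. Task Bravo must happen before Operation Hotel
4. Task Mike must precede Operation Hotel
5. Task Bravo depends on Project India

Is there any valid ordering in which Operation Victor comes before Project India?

Following Project India → Task Bravo → Operation Hotel → Operation Victor, Project India must precede Operation Victor in every valid ordering.
Hence Operation Victor can never be scheduled before Project India.

No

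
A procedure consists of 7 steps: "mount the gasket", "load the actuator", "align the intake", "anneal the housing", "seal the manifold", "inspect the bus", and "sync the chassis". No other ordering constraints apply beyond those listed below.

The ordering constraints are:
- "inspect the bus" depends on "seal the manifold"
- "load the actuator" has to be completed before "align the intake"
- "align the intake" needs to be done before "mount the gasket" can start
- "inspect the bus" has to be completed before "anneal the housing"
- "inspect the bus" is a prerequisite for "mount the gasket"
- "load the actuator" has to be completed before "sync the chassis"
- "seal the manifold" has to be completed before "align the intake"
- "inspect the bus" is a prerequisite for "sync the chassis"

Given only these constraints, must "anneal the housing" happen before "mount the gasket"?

"anneal the housing" and "mount the gasket" are not related by any chain of constraints.
So "anneal the housing" can come before "mount the gasket" or after — it is not forced.

No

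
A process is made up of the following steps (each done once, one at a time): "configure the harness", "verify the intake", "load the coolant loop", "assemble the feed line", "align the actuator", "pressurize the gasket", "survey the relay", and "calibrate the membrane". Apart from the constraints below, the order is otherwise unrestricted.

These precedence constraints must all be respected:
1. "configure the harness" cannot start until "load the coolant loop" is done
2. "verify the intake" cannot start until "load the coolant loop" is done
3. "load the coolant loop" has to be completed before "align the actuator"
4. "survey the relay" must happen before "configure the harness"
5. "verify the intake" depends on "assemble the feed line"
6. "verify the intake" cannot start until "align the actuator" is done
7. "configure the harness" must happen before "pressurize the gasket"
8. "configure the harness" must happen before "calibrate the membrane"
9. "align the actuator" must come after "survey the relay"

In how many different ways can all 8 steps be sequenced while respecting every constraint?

3 steps have no prerequisites ("load the coolant loop", "assemble the feed line", "survey the relay"), so any of them could come first.
Counting all ways to extend the partial order to a total order gives 240.

240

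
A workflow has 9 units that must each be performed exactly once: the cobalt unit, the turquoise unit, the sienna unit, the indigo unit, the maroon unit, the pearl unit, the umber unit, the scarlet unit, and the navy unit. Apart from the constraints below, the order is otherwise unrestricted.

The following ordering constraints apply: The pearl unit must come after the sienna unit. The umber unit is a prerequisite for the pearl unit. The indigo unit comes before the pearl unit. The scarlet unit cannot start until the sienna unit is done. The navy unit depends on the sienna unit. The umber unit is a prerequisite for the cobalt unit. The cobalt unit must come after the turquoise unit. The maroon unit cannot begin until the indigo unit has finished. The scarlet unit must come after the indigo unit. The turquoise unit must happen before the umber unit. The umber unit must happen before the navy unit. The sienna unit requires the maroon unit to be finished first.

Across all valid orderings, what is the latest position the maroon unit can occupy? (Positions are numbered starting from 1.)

Following every chain forward from the maroon unit, the units that must come later are the sienna unit, the pearl unit, the scarlet unit, the navy unit — 4 of them.
So at least 4 units follow the maroon unit, putting the maroon unit no later than position 5. That position is achievable by scheduling everything else first.

5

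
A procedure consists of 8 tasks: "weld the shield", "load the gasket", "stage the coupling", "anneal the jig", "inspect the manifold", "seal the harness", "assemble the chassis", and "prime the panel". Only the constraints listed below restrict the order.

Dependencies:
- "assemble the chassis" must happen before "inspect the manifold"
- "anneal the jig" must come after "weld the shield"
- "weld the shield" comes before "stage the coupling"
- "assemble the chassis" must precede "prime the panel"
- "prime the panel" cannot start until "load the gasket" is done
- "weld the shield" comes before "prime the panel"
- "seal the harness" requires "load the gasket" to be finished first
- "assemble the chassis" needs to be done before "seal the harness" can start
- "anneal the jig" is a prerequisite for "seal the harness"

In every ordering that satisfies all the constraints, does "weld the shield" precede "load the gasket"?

Nothing in the constraints links "weld the shield" and "load the gasket"; they are unordered relative to each other.
So "weld the shield" can come before "load the gasket" or after — it is not forced.

No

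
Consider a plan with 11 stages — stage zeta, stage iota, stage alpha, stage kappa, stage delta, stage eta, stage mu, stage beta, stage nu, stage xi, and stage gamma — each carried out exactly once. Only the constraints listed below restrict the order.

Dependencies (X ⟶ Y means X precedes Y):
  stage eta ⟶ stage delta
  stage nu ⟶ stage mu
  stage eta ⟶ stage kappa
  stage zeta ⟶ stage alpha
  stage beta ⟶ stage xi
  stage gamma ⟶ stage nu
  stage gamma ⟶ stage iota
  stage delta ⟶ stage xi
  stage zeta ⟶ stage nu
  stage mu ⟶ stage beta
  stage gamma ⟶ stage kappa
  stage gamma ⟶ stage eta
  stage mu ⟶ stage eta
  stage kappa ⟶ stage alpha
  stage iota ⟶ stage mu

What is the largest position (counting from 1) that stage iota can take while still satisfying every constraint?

Following every chain forward from stage iota, the stages that must come later are stage alpha, stage kappa, stage delta, stage eta, stage mu, stage beta, stage xi — 7 of them.
With 7 mandatory successors out of 11 stages total, the latest slot for stage iota is 11−7 = 4, and it's reachable by doing all non-successors before stage iota.

4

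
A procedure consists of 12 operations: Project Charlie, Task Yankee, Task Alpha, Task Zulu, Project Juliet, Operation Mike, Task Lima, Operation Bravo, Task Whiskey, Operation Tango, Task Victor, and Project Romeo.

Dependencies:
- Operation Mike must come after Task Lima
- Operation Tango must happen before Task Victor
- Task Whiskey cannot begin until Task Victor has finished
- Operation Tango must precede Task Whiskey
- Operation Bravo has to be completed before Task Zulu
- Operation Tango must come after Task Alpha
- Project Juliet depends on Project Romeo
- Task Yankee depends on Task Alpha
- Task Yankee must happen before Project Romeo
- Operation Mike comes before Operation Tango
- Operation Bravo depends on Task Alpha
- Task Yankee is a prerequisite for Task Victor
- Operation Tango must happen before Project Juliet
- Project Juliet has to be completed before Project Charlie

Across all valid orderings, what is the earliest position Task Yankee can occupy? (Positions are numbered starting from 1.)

2

The only operation forced before Task Yankee (directly or transitively) is Task Alpha.
So at minimum 1 operation comes before Task Yankee, putting Task Yankee no earlier than position 2. That position is achievable by scheduling exactly that predecessor first.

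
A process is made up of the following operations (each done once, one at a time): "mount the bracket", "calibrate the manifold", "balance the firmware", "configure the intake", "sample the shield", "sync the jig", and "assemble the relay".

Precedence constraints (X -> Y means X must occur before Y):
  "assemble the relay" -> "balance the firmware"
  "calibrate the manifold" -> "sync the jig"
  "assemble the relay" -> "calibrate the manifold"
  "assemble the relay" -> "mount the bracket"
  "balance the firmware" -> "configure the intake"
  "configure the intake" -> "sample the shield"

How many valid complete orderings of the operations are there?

"assemble the relay" is the only operation with nothing required before it, so every ordering starts there.
Systematically extending each partial ordering one operation at a time and counting, there are 60 complete orderings.

60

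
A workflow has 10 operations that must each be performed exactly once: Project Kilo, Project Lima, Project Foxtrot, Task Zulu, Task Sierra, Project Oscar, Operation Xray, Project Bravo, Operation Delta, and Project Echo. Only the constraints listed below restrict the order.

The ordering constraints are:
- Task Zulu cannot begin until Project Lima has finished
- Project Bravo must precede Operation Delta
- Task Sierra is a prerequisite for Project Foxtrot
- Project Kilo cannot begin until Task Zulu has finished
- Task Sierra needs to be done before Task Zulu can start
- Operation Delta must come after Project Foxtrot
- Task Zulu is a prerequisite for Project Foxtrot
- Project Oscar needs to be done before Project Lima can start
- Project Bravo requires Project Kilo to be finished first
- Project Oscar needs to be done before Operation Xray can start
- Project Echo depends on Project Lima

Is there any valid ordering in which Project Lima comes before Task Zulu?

Yes

The constraints force Project Lima before Task Zulu, so yes — every valid ordering has Project Lima earlier.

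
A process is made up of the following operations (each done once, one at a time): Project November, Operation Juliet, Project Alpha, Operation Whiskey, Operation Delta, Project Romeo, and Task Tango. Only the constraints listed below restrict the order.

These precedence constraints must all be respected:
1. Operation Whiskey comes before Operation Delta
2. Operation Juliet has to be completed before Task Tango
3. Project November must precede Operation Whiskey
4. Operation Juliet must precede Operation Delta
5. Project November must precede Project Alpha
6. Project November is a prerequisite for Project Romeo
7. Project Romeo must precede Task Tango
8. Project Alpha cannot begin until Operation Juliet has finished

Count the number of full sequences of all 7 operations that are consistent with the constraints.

96

The operations with no prerequisites are Project November, Operation Juliet; any of them can be placed first.
Enumerating by repeatedly choosing an available operation (one whose prerequisites are all placed) gives 96 distinct complete orderings.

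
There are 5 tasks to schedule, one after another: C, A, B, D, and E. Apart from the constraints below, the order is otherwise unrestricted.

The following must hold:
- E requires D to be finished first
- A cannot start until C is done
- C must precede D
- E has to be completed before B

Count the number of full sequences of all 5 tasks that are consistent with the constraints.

4

Only C has no prerequisites, so it must go first.
Systematically extending each partial ordering one task at a time and counting, there are 4 complete orderings.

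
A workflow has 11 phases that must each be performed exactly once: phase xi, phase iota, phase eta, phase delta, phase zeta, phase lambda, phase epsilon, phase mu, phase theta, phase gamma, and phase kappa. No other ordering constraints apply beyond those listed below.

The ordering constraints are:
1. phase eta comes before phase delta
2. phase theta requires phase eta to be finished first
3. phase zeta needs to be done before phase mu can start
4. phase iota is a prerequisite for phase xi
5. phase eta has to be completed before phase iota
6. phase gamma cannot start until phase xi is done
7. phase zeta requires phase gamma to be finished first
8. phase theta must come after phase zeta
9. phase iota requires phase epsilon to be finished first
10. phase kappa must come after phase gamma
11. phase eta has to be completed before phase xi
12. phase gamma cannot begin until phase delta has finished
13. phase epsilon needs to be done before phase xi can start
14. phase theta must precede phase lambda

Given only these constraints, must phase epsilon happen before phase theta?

Yes

There is a constraint chain phase epsilon → phase xi → phase gamma → phase zeta → phase theta.
That forces phase epsilon before phase theta in every valid schedule.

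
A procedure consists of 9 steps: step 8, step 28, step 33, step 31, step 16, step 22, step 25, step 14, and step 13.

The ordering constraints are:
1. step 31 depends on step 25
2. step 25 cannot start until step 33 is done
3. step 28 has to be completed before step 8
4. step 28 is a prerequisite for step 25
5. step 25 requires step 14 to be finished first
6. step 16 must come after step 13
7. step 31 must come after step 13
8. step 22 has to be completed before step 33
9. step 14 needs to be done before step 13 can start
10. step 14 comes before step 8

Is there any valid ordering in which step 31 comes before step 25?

No

Following step 25 → step 31, step 25 must precede step 31 in every valid ordering.
Hence step 31 can never be scheduled before step 25.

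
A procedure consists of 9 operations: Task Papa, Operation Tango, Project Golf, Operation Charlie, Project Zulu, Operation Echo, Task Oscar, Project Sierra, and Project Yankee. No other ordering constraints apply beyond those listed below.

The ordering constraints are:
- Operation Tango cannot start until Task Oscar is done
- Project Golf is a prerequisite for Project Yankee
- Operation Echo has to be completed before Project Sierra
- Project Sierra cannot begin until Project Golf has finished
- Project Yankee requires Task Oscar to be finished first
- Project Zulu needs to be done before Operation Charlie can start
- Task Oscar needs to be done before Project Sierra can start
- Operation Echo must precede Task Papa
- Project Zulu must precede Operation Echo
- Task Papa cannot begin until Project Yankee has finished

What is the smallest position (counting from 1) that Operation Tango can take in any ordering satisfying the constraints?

The only operation forced before Operation Tango (directly or transitively) is Task Oscar.
With 1 mandatory predecessor, the earliest Operation Tango can sit is position 1+1 = 2, and placing just that one first achieves it.

2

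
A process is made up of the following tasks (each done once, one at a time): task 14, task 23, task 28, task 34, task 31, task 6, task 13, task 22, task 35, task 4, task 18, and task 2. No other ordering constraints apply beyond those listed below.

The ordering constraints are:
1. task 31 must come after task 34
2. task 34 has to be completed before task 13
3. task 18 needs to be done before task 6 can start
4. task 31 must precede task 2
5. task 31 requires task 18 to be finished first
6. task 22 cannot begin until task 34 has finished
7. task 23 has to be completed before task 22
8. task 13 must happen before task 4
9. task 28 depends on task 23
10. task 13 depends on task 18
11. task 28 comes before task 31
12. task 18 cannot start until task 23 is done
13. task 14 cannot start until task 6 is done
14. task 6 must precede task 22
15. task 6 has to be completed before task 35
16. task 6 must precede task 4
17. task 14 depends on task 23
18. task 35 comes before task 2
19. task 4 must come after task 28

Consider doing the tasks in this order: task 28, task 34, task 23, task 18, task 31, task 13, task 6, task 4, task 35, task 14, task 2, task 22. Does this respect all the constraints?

In the proposed order, task 28 appears before task 23.
Since task 23 is required before task 28, the ordering is invalid.

No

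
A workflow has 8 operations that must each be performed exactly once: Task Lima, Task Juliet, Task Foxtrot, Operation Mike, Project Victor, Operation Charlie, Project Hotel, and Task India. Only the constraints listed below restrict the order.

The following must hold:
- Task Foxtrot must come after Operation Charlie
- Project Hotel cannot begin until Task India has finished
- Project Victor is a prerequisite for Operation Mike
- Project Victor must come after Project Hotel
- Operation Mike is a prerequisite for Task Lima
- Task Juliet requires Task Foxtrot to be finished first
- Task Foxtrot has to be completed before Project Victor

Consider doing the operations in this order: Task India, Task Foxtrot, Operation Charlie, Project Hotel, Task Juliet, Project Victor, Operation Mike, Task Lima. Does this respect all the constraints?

In the proposed order, Task Foxtrot appears before Operation Charlie.
That contradicts the constraint that Operation Charlie must precede Task Foxtrot.

No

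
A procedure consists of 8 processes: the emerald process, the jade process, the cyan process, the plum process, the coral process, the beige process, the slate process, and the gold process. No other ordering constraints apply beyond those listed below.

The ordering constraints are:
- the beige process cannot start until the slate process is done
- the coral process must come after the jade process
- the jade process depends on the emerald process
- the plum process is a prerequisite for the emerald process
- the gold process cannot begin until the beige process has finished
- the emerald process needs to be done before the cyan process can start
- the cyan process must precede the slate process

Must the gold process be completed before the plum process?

There is a chain the plum process → the emerald process → the cyan process → the slate process → the beige process → the gold process, which puts the plum process before the gold process.
So the gold process does not have to come before the plum process — it cannot.

No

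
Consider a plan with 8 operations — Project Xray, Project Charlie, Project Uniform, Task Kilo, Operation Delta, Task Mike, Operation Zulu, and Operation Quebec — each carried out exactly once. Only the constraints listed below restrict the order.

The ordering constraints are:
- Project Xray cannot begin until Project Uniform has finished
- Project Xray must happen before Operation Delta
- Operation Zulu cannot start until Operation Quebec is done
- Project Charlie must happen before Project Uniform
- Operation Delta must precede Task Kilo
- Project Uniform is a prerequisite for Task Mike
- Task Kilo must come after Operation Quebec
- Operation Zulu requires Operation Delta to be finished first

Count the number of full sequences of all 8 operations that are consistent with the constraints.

2 operations have no prerequisites (Project Charlie, Operation Quebec), so any of them could come first.
Systematically extending each partial ordering one operation at a time and counting, there are 56 complete orderings.

56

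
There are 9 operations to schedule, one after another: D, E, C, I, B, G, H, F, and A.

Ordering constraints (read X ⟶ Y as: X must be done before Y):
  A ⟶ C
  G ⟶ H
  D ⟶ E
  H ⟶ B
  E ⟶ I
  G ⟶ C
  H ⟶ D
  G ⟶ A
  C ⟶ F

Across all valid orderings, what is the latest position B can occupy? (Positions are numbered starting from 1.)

9

No constraint forces any operation after B, so it can be placed last, in position 9.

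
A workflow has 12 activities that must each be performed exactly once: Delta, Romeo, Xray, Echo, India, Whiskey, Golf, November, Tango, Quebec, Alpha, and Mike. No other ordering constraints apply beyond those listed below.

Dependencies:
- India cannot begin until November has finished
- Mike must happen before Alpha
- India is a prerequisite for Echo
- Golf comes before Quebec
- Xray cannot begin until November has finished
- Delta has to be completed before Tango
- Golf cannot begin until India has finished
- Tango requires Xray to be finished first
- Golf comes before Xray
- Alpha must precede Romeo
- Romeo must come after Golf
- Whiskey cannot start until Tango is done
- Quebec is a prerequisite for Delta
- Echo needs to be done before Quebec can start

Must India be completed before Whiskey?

Yes

Tracing the constraints gives a chain: India → Golf → Xray → Tango → Whiskey.
So India must precede Whiskey in any valid ordering.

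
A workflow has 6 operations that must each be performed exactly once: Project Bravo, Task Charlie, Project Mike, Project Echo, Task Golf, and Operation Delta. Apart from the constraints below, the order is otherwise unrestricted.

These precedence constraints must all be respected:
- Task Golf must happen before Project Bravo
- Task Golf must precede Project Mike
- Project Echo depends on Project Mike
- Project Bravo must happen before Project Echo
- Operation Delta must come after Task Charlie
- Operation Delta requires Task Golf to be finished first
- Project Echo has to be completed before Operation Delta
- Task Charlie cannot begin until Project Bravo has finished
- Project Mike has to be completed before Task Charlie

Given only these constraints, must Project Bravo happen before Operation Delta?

Yes

Following the dependencies: Project Bravo → Task Charlie → Operation Delta.
Hence Project Bravo necessarily comes before Operation Delta.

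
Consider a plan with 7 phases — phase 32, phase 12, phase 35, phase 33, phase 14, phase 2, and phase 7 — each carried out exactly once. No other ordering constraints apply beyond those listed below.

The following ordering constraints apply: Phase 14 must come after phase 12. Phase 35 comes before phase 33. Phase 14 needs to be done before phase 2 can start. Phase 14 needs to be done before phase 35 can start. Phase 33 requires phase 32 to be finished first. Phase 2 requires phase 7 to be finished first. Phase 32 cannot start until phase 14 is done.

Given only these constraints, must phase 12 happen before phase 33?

Tracing the constraints gives a chain: phase 12 → phase 14 → phase 32 → phase 33.
That forces phase 12 before phase 33 in every valid schedule.

Yes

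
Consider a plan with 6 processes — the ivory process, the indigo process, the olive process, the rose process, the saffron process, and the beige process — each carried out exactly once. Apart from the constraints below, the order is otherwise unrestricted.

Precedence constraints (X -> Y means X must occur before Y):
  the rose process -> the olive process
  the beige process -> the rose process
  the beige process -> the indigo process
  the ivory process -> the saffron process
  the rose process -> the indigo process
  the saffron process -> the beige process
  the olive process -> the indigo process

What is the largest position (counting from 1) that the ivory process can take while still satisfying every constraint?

1

Every process that must follow the ivory process has to come after it. Tracing all chains starting from the ivory process, those processes are: the indigo process, the olive process, the rose process, the saffron process, the beige process — 5 in total.
So at least 5 processes follow the ivory process, putting the ivory process no later than position 1. That position is achievable by scheduling everything else first.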